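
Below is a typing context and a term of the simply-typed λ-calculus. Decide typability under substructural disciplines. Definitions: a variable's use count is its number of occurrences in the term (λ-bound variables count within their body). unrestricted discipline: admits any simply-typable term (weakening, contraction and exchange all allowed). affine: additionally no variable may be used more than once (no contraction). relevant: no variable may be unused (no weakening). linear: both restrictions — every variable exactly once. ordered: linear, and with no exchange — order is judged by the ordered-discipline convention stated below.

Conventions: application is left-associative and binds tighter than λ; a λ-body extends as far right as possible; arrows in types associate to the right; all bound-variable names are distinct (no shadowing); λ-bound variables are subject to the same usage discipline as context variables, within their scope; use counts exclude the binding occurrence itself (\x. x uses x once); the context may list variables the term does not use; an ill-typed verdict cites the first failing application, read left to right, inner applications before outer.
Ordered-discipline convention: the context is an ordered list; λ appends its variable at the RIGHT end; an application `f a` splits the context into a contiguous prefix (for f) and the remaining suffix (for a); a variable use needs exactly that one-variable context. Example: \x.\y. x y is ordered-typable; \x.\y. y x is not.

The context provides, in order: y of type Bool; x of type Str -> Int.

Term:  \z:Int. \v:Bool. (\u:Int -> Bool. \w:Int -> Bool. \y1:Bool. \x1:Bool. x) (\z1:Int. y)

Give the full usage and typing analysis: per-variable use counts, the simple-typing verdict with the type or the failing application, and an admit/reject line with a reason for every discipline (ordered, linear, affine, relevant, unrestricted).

variable uses: y ×1; x ×1; z [bound] ×0; v [bound] ×0; u [bound] ×0; w [bound] ×0; y1 [bound] ×0; x1 [bound] ×0; z1 [bound] ×0
order of uses: x, y
typing: ✓ — Int -> Bool -> (Int -> Bool) -> Bool -> Bool -> Str -> Int
ordered ✗ (needs weakening: z, v, u, w, y1, x1, z1 unused)
linear ✗ (needs weakening: z, v, u, w, y1, x1, z1 unused)
affine ✓ (no duplicate uses among y, x, z, v, u, w, y1, x1, z1)
relevant ✗ (needs weakening: z, v, u, w, y1, x1, z1 unused)
unrestricted ✓ (well-typed at Int -> Bool -> (Int -> Bool) -> Bool -> Bool -> Str -> Int; no restrictions here)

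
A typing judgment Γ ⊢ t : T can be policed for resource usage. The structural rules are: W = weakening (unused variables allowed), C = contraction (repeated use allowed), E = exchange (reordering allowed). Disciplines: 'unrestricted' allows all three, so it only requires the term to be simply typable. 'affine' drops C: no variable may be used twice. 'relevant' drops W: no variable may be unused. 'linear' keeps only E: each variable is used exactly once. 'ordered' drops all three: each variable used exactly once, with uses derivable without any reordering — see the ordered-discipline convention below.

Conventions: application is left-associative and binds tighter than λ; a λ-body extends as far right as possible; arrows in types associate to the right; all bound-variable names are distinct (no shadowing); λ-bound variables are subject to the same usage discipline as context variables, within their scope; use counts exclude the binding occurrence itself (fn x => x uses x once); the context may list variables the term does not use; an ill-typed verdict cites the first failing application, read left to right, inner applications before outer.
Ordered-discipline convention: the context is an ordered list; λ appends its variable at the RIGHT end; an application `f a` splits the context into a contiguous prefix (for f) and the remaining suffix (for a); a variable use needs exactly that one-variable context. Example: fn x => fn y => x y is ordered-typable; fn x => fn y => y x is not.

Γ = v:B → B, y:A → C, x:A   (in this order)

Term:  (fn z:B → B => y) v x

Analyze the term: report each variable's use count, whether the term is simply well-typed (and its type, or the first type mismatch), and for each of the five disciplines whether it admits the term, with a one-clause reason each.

usage: v: 1×, y: 1×, x: 1×, z [bound]: 0×
use order (left to right): y, v, x
typing: well-typed — term : C
ordered: ✗ — needs weakening: z unused
linear: ✗ — needs weakening: z unused
affine: ✓ — no duplicate uses among v, y, x, z
relevant: ✗ — needs weakening: z unused
unrestricted: ✓ — typability at C is all that's needed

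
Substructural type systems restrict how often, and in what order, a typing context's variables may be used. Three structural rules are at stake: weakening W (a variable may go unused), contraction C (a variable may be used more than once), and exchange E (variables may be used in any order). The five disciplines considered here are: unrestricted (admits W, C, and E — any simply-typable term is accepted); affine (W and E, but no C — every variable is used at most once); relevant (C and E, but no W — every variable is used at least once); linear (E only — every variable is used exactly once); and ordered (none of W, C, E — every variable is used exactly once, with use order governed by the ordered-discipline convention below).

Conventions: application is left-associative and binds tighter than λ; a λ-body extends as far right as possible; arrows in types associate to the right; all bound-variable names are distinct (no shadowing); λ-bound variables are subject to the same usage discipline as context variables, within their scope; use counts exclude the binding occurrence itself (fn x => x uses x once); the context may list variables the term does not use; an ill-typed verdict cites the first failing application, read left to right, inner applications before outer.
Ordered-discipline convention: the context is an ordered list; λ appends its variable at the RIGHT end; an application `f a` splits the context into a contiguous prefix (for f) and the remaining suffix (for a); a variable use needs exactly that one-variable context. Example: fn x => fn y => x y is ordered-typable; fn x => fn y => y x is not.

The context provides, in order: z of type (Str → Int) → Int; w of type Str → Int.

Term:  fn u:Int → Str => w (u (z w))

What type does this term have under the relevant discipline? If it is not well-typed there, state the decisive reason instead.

term : (Int → Str) → Int
variable uses: z: 1×, w: 2×, u (bound): 1×
use order (left to right): w, u, z, w
typing: well-typed — term : (Int → Str) → Int
across the five disciplines: ordered ✗, linear ✗, affine ✗, relevant ✓, unrestricted ✓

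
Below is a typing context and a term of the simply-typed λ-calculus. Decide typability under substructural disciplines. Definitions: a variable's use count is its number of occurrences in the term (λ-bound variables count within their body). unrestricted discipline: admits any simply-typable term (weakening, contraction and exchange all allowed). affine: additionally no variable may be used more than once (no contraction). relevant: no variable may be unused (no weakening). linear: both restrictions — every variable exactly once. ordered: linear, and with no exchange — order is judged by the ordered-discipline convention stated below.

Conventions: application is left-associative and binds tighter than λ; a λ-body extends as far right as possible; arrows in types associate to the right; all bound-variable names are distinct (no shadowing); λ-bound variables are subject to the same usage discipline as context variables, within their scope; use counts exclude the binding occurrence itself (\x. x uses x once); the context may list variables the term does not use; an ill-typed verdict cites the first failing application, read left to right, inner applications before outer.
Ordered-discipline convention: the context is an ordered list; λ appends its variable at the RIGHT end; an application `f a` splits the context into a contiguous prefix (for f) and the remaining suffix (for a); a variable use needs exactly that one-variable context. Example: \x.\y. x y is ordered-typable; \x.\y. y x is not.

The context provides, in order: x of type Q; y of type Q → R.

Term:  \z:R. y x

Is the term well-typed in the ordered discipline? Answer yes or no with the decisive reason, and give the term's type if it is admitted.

no — unused: z — weakening required
usage: x: 1; y: 1; z (bound): 0
uses in reading order: y, x
typing: well-typed — term : R → R
all disciplines: ordered ✗ | linear ✗ | affine ✓ | relevant ✗ | unrestricted ✓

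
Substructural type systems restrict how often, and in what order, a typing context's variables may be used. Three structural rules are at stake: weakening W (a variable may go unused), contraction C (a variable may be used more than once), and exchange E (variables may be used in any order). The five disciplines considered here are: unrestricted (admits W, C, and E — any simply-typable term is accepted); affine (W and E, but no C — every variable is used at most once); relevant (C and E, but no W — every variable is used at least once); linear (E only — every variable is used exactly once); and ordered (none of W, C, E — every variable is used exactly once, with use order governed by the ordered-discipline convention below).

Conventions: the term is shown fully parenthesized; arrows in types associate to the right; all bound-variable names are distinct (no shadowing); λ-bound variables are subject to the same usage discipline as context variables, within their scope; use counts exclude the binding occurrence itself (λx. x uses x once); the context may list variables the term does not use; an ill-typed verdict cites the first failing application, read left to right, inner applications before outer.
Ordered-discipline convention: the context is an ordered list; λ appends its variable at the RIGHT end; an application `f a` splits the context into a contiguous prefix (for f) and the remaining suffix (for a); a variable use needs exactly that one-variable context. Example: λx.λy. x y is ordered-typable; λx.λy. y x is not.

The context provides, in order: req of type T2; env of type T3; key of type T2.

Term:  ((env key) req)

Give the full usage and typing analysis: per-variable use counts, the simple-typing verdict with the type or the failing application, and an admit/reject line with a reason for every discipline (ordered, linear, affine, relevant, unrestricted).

variable uses: req=1; env=1; key=1
order of uses: env, key, req
typing: ill-typed: can't apply a value of type T3
ordered: ✗ — fails simple typing
linear: ✗ — a type mismatch blocks all five
affine: ✗ — the type mismatch rejects it
relevant: ✗ — not simply typable
unrestricted: ✗ — fails simple typing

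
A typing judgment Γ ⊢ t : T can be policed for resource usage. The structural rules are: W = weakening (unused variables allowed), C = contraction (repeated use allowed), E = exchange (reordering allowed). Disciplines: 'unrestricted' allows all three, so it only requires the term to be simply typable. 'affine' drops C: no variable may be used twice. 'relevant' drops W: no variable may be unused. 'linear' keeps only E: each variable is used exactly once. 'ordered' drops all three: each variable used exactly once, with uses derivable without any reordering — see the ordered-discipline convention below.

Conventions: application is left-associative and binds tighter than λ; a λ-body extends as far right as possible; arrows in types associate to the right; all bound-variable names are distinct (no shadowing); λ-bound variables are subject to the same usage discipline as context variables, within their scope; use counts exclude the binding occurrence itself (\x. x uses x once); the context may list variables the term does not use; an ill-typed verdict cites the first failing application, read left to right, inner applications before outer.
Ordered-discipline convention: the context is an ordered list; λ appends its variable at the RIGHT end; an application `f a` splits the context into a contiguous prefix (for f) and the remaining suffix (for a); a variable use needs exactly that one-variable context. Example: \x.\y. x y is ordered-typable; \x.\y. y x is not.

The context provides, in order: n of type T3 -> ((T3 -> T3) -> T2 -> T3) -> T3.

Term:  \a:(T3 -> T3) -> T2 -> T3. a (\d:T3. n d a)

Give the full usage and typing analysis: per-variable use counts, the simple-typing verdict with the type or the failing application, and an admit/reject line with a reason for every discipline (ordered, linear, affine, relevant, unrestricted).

counts: n: 1×, a (λ-bound): 2×, d (λ-bound): 1×
uses in reading order: a, n, d, a
typing: ✓ — ((T3 -> T3) -> T2 -> T3) -> T2 -> T3
ordered: ✗ — needs contraction — a ×2
linear: ✗ — needs contraction — a ×2
affine: ✗ — needs contraction — a ×2
relevant: ✓ — at least one use each (n, a, d)
unrestricted: ✓ — simply typable at ((T3 -> T3) -> T2 -> T3) -> T2 -> T3; W, C, E all held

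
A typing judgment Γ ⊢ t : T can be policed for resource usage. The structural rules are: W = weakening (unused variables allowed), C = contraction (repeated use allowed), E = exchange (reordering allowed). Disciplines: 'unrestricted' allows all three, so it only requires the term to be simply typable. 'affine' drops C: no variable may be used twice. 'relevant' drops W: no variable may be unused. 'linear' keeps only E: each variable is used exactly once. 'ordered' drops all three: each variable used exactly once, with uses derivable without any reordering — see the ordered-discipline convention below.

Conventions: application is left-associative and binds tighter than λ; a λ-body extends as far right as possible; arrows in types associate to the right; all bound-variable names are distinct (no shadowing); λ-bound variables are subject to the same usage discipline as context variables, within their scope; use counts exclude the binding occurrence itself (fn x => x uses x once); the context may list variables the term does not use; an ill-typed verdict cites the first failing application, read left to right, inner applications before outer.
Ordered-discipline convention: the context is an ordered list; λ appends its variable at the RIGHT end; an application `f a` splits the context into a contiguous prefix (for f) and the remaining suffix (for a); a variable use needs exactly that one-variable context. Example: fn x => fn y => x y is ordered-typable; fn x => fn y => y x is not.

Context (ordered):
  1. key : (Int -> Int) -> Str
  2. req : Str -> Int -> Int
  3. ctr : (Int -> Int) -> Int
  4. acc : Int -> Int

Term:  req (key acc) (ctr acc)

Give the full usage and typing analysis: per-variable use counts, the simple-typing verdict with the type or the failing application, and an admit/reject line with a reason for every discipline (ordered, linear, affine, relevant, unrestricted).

use counts: key ×1, req ×1, ctr ×1, acc ×2
uses in reading order: req, key, acc, ctr, acc
typing: well-typed — term : Int
ordered: ✗, needs contraction — acc ×2
linear: ✗, needs contraction — acc ×2
affine: ✗, needs contraction — acc ×2
relevant: ✓, key, req, ctr, acc: all used, weakening unneeded
unrestricted: ✓, simply typable at Int; W, C, E all held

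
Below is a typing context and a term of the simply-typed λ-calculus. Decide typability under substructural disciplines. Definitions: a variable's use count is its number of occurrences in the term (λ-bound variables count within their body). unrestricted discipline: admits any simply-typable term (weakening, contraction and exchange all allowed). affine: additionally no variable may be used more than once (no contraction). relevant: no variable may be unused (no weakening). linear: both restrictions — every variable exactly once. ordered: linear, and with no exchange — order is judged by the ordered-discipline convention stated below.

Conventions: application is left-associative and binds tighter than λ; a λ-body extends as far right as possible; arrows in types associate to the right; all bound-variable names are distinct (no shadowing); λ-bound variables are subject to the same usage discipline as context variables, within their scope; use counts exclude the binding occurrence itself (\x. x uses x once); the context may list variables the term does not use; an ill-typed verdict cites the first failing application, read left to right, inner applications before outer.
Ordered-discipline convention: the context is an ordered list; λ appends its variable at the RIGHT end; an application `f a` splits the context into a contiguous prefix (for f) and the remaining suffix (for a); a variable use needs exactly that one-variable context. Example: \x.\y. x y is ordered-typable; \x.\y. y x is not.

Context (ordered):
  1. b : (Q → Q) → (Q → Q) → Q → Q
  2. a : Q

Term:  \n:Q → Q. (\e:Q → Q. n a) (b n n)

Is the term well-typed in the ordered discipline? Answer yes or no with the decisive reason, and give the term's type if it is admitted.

no — needs contraction — n ×3; e left unused
use counts: b: 1×, a: 1×, n (λ-bound): 3×, e (λ-bound): 0×
use order (left to right): n, a, b, n, n
typing: the term checks, with type (Q → Q) → Q
per-discipline verdicts: ordered ✗, linear ✗, affine ✗, relevant ✗, unrestricted ✓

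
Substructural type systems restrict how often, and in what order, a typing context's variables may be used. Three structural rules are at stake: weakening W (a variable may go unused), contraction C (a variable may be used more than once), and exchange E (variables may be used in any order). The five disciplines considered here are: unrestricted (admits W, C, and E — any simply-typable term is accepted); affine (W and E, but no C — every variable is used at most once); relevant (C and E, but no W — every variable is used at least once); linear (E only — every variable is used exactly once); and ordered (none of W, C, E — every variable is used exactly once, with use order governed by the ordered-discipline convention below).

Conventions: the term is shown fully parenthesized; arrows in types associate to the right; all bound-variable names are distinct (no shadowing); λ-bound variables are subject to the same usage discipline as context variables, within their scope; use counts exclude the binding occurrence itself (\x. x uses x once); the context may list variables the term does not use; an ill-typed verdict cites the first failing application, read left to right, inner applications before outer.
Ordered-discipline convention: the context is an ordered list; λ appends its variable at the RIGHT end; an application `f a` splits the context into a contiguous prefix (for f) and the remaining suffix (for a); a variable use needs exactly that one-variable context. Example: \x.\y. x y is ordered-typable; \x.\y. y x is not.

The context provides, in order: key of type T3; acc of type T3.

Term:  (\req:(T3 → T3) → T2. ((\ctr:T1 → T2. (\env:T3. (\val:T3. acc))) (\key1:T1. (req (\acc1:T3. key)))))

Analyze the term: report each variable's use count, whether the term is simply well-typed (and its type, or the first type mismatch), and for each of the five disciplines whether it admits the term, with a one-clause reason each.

counts: key: 1×, acc: 1×, req (bound): 1×, ctr (bound): 0×, env (bound): 0×, val (bound): 0×, key1 (bound): 0×, acc1 (bound): 0×
use order (left to right): acc, req, key
typing: ✓ — ((T3 → T3) → T2) → T3 → T3 → T3
ordered ✗ (unused: ctr, env, val, key1, acc1 — weakening required)
linear ✗ (unused: ctr, env, val, key1, acc1 — weakening required)
affine ✓ (key, acc, req, ctr, env, val, key1, acc1: no repeats, contraction unneeded)
relevant ✗ (unused: ctr, env, val, key1, acc1 — weakening required)
unrestricted ✓ (simply typable at ((T3 → T3) → T2) → T3 → T3 → T3; W, C, E all held)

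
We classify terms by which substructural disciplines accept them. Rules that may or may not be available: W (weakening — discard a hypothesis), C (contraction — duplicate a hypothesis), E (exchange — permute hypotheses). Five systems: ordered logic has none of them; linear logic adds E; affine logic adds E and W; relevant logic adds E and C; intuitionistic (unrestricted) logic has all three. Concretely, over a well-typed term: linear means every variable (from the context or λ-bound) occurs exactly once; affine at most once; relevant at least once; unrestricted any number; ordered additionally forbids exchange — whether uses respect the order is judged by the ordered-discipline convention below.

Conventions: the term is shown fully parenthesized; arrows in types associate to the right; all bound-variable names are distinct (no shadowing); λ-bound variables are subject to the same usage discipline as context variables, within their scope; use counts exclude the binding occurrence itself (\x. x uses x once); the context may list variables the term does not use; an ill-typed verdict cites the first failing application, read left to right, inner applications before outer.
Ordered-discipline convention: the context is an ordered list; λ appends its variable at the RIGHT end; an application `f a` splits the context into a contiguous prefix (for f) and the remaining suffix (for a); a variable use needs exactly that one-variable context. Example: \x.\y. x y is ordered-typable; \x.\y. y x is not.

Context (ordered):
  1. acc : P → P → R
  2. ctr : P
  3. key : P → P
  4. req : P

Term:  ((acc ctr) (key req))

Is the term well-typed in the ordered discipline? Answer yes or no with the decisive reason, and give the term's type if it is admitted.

yes — single-use (acc, ctr, key, req), ordered derivation ok; term : R
counts: acc: 1×, ctr: 1×, key: 1×, req: 1×
uses in reading order: acc, ctr, key, req
typing: well-typed at R
summary: ordered ✓; linear ✓; affine ✓; relevant ✓; unrestricted ✓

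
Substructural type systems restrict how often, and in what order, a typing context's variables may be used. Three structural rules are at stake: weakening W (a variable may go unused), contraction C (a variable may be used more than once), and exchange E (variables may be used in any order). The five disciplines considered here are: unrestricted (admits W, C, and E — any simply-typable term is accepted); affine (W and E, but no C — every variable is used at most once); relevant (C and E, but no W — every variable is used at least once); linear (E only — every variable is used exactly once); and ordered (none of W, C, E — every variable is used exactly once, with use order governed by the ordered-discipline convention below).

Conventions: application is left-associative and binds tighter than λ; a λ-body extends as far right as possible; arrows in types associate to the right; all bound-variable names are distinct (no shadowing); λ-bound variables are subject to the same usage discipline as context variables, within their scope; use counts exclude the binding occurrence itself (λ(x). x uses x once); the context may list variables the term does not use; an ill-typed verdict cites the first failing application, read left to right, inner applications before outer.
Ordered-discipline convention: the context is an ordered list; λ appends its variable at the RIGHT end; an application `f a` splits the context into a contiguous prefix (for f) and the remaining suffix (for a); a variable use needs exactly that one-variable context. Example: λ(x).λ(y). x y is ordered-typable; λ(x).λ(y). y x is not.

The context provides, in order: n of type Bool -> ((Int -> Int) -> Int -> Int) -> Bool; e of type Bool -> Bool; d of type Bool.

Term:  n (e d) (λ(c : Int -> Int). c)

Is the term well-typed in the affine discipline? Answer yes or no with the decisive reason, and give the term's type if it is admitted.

yes — no duplicate uses among n, e, d, c; term : Bool
usage: n ×1, e ×1, d ×1, c (λ-bound) ×1
order of uses: n, e, d, c
typing: well-typed — term : Bool
across the five disciplines: ordered ✓ · linear ✓ · affine ✓ · relevant ✓ · unrestricted ✓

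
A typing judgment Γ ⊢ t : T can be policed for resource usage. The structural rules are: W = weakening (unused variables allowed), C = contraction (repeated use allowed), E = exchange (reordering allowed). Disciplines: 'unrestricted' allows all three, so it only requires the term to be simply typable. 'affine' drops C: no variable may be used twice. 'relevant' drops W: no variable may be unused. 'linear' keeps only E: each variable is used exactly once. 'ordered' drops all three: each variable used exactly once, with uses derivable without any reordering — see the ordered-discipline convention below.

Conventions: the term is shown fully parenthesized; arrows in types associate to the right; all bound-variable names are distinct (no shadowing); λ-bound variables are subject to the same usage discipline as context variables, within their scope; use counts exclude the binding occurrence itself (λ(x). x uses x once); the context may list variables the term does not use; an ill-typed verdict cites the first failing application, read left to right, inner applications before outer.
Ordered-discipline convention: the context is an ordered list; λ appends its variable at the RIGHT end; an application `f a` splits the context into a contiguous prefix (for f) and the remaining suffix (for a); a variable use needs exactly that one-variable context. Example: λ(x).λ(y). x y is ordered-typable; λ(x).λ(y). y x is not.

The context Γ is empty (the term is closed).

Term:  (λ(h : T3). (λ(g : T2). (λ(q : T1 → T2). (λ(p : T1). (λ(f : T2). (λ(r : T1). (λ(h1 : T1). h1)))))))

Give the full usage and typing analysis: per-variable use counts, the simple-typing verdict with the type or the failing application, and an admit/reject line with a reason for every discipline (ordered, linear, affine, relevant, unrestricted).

usage: h (λ-bound): 0, g (λ-bound): 0, q (λ-bound): 0, p (λ-bound): 0, f (λ-bound): 0, r (λ-bound): 0, h1 (λ-bound): 1
left-to-right use order: h1
typing: ✓ — T3 → T2 → (T1 → T2) → T1 → T2 → T1 → T1 → T1
ordered: ✗, h, g, q, p, f, r never used (weakening)
linear: ✗, h, g, q, p, f, r never used (weakening)
affine: ✓, at most one use each (h, g, q, p, f, r, h1)
relevant: ✗, h, g, q, p, f, r never used (weakening)
unrestricted: ✓, typability at T3 → T2 → (T1 → T2) → T1 → T2 → T1 → T1 → T1 is all that's needed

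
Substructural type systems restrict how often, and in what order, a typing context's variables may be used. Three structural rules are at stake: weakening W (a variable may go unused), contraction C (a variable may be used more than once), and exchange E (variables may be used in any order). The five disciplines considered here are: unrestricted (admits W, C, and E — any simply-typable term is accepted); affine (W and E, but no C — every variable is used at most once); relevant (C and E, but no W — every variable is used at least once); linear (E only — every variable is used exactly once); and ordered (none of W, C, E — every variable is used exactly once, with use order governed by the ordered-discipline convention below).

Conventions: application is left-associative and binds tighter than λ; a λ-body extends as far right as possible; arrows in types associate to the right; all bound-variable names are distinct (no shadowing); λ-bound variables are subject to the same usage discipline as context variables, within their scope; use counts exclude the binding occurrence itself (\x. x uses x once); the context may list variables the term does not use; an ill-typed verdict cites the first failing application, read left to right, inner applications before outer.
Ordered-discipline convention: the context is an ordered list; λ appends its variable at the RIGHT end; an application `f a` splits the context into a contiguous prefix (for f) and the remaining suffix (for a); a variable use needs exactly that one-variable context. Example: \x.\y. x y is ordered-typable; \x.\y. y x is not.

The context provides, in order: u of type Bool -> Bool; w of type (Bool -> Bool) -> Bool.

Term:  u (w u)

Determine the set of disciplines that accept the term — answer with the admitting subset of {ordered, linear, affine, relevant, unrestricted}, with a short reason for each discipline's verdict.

admitting disciplines: relevant, unrestricted
usage: u ×2, w ×1
uses in reading order: u, w, u
typing: well-typed at Bool
ordered: ✗ — repeated use of u ×2
linear: ✗ — repeated use of u ×2
affine: ✗ — repeated use of u ×2
relevant: ✓ — at least one use each (u, w)
unrestricted: ✓ — simply typable at Bool; W, C, E all held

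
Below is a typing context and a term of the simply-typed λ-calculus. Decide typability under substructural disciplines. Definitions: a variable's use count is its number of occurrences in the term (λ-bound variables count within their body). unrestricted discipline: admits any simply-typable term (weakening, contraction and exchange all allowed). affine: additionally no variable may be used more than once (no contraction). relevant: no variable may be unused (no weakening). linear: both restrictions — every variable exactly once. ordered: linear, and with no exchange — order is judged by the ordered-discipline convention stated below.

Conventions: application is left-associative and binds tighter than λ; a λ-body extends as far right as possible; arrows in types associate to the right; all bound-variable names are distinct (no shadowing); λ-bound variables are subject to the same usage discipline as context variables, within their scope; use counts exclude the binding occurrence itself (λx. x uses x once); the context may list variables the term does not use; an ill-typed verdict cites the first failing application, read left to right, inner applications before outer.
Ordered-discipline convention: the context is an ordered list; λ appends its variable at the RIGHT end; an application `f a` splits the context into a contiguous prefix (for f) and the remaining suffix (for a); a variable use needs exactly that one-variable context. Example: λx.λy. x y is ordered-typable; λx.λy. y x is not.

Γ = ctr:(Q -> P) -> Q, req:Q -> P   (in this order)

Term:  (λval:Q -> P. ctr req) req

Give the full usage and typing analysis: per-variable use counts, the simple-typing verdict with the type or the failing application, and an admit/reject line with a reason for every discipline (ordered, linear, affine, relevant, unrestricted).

counts: ctr ×1, req ×2, val (λ-bound) ×0
left-to-right use order: ctr, req, req
typing: well-typed — term : Q
ordered: ✗, req ×2 used more than once (contraction); unused: val — weakening required
linear: ✗, req ×2 used more than once (contraction); unused: val — weakening required
affine: ✗, req ×2 used more than once (contraction)
relevant: ✗, unused: val — weakening required
unrestricted: ✓, type-checks (Q) and nothing is barred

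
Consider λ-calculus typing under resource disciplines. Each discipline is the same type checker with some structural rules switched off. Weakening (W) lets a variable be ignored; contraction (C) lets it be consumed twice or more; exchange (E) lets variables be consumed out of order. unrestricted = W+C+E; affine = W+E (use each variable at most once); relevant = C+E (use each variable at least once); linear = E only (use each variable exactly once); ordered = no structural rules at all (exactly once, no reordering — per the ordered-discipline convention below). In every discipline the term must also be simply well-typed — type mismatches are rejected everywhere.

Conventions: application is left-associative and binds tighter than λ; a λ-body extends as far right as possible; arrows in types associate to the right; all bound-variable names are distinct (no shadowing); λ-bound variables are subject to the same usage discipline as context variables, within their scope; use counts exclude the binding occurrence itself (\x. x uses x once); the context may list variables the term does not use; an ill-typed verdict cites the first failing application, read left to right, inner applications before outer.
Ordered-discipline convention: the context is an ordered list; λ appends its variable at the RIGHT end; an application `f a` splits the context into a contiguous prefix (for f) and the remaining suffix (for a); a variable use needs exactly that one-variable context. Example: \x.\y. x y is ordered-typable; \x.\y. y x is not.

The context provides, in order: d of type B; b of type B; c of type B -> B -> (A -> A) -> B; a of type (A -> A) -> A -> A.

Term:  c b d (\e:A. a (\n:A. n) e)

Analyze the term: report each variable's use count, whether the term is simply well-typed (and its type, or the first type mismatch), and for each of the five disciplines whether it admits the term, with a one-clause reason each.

usage: d: 1; b: 1; c: 1; a: 1; e [bound]: 1; n [bound]: 1
order of uses: c, b, d, a, n, e
typing: well-typed at B
ordered: ✗ — needs exchange: uses follow c, b, d, a, n, e
linear: ✓ — d, b, c, a, e, n: one use apiece
affine: ✓ — d, b, c, a, e, n: no repeats, contraction unneeded
relevant: ✓ — none of d, b, c, a, e, n goes unused
unrestricted: ✓ — simply typable at B; W, C, E all held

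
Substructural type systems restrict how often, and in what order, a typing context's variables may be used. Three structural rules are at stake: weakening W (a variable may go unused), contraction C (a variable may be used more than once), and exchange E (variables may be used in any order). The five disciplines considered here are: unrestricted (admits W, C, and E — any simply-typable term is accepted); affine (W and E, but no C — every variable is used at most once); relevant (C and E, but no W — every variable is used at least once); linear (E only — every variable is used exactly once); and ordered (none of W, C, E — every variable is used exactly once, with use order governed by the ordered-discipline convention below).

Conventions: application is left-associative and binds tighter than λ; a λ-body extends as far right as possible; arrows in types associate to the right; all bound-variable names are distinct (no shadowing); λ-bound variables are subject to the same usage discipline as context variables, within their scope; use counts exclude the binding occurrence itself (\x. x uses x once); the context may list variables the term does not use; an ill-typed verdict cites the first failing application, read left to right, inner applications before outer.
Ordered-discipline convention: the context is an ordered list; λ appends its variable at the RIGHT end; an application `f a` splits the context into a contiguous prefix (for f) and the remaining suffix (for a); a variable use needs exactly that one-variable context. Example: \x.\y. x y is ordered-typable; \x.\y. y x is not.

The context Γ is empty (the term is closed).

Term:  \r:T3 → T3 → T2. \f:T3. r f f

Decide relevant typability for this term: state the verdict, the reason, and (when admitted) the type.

yes — none of r, f goes unused; term : (T3 → T3 → T2) → T3 → T2
variable uses: r (bound) ×1; f (bound) ×2
order of uses: r, f, f
typing: well-typed at (T3 → T3 → T2) → T3 → T2
summary: ordered ✗, linear ✗, affine ✗, relevant ✓, unrestricted ✓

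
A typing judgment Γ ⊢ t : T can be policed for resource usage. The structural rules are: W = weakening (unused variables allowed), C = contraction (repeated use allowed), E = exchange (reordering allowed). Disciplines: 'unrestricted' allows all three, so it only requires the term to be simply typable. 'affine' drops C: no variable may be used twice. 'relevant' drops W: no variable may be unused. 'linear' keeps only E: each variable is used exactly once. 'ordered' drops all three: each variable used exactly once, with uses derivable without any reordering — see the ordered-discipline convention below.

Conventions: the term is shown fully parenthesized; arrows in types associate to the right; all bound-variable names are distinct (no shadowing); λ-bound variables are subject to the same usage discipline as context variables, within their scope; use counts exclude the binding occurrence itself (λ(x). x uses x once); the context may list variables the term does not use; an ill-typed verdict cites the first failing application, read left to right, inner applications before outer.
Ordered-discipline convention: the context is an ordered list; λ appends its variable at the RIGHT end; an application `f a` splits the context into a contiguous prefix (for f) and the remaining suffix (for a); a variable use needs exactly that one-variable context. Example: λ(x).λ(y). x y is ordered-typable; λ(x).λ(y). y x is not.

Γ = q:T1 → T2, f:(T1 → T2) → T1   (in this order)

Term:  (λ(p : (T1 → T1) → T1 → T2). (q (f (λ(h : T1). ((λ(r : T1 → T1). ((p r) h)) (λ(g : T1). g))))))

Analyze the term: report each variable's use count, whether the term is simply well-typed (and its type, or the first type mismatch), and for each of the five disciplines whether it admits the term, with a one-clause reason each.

variable uses: q=1, f=1, p (bound)=1, h (bound)=1, r (bound)=1, g (bound)=1
left-to-right use order: q, f, p, r, h, g
typing: the term checks, with type ((T1 → T1) → T1 → T2) → T2
ordered ✗ (no ordered split (uses run q, f, p, r, h, g))
linear ✓ (q, f, p, h, r, g: one use apiece)
affine ✓ (none of q, f, p, h, r, g used more than once)
relevant ✓ (every one of q, f, p, h, r, g appears)
unrestricted ✓ (type-checks (((T1 → T1) → T1 → T2) → T2) and nothing is barred)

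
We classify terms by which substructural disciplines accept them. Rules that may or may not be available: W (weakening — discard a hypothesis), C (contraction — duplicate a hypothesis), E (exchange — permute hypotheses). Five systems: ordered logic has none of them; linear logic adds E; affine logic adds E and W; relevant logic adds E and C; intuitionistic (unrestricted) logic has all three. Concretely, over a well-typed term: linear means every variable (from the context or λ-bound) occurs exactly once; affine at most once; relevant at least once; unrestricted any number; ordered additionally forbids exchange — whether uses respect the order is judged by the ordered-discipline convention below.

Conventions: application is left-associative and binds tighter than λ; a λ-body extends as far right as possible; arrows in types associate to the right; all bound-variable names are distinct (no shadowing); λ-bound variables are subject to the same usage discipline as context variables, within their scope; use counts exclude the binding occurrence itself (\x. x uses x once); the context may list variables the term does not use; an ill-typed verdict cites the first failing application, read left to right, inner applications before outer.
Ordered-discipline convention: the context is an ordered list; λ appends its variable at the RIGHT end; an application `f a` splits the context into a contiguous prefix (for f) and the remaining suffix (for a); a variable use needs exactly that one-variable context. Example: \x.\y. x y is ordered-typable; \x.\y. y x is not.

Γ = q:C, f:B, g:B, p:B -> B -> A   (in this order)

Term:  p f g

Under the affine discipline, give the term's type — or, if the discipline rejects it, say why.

term : A
use counts: q=0, f=1, g=1, p=1
order of uses: p, f, g
typing: well-typed — term : A
across the five disciplines: ordered ✗ · linear ✗ · affine ✓ · relevant ✗ · unrestricted ✓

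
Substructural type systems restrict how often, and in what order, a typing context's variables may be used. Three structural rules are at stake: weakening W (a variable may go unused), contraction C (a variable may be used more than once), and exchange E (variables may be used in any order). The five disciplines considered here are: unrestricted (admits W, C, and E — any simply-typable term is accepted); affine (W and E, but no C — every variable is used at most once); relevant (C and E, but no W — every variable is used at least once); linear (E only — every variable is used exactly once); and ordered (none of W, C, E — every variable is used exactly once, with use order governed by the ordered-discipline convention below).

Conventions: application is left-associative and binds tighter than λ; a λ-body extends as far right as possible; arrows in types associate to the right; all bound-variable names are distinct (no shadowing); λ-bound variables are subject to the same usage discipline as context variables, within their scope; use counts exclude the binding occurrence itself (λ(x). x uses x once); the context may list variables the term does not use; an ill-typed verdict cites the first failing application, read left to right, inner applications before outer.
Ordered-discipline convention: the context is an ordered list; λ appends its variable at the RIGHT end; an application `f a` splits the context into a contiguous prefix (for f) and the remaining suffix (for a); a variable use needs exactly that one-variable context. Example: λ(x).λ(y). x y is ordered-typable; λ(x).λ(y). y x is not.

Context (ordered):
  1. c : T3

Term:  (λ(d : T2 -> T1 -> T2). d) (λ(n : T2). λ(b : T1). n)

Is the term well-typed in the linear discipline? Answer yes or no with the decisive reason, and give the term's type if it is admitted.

no — c, b never used (weakening)
counts: c=0, d (bound)=1, n (bound)=1, b (bound)=0
left-to-right use order: d, n
typing: well-typed — term : T2 -> T1 -> T2
all disciplines: ordered ✗ · linear ✗ · affine ✓ · relevant ✗ · unrestricted ✓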